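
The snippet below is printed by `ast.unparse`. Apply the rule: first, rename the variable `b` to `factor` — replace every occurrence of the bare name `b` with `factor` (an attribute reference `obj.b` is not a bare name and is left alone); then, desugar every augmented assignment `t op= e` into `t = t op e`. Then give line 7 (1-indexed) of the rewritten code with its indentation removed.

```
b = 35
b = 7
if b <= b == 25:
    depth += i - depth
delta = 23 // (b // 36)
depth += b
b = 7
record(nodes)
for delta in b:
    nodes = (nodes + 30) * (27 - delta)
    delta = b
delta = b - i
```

factor = 7

Transformed code:
factor = 35
factor = 7
if factor <= factor == 25:
    depth = depth + (i - depth)
delta = 23 // (factor // 36)
depth = depth + factor
factor = 7
record(nodes)
for delta in factor:
    nodes = (nodes + 30) * (27 - delta)
    delta = factor
delta = factor - i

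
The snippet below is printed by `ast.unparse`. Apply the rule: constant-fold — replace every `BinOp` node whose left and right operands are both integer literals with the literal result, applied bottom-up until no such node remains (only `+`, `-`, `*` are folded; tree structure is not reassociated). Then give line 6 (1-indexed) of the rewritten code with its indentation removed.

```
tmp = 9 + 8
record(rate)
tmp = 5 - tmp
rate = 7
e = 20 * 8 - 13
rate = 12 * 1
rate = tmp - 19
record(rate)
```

Transformed code:
tmp = 17
record(rate)
tmp = 5 - tmp
rate = 7
e = 147
rate = 12
rate = tmp - 19
record(rate)

rate = 12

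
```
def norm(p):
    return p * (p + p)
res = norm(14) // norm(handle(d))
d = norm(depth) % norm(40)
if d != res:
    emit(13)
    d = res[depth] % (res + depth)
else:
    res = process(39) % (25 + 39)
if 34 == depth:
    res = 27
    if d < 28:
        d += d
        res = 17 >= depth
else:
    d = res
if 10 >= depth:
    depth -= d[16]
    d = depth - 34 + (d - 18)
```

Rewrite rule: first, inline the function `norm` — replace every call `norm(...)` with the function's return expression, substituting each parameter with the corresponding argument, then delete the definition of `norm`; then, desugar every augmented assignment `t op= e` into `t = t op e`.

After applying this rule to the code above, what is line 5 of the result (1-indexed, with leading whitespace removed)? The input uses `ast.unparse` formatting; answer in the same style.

d = res[depth] % (res + depth)

Transformed code:
res = 14 * (14 + 14) // (handle(d) * (handle(d) + handle(d)))
d = depth * (depth + depth) % (40 * (40 + 40))
if d != res:
    emit(13)
    d = res[depth] % (res + depth)
else:
    res = process(39) % (25 + 39)
if 34 == depth:
    res = 27
    if d < 28:
        d = d + d
        res = 17 >= depth
else:
    d = res
if 10 >= depth:
    depth = depth - d[16]
    d = depth - 34 + (d - 18)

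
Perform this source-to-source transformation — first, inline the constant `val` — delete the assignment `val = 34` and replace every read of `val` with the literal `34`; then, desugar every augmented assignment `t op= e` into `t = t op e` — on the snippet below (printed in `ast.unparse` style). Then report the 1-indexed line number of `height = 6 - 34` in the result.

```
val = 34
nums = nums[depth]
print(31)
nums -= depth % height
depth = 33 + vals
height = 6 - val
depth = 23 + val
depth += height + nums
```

5

Transformed code:
nums = nums[depth]
print(31)
nums = nums - depth % height
depth = 33 + vals
height = 6 - 34
depth = 23 + 34
depth = depth + (height + nums)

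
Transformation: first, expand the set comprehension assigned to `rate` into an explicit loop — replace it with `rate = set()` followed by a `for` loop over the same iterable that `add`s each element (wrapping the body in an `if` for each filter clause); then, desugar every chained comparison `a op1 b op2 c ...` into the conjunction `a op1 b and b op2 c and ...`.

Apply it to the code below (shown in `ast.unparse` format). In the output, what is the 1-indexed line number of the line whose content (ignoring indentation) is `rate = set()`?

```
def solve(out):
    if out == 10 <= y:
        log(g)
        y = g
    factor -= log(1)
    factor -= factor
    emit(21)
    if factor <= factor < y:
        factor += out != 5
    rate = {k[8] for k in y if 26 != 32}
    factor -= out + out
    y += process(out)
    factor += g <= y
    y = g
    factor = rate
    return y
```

10

Transformed code:
def solve(out):
    if out == 10 and 10 <= y:
        log(g)
        y = g
    factor -= log(1)
    factor -= factor
    emit(21)
    if factor <= factor and factor < y:
        factor += out != 5
    rate = set()
    for k in y:
        if 26 != 32:
            rate.add(k[8])
    factor -= out + out
    y += process(out)
    factor += g <= y
    y = g
    factor = rate
    return y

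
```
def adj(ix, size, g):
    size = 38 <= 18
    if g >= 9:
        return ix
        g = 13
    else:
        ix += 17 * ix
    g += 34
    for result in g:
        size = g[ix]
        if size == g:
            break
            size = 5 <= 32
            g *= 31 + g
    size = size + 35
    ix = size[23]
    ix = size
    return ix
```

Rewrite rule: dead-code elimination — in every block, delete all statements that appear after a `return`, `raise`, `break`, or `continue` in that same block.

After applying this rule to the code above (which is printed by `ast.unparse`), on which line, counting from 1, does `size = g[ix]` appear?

Transformed code:
def adj(ix, size, g):
    size = 38 <= 18
    if g >= 9:
        return ix
    else:
        ix += 17 * ix
    g += 34
    for result in g:
        size = g[ix]
        if size == g:
            break
    size = size + 35
    ix = size[23]
    ix = size
    return ix

9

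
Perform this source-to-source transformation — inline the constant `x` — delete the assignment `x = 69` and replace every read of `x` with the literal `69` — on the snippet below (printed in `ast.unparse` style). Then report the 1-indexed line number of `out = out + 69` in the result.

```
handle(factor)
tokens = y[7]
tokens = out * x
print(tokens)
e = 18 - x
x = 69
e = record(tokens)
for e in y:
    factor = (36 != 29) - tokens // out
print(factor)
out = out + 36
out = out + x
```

Transformed code:
handle(factor)
tokens = y[7]
tokens = out * 69
print(tokens)
e = 18 - 69
e = record(tokens)
for e in y:
    factor = (36 != 29) - tokens // out
print(factor)
out = out + 36
out = out + 69

11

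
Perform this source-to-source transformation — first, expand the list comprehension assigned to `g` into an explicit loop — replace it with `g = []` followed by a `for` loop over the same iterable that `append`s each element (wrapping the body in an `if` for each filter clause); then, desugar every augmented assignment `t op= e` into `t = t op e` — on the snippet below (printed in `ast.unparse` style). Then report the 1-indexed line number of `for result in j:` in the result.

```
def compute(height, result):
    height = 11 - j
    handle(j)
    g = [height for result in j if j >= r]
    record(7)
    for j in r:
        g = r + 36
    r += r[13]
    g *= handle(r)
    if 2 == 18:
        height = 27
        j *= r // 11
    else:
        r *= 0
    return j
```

5

Transformed code:
def compute(height, result):
    height = 11 - j
    handle(j)
    g = []
    for result in j:
        if j >= r:
            g.append(height)
    record(7)
    for j in r:
        g = r + 36
    r = r + r[13]
    g = g * handle(r)
    if 2 == 18:
        height = 27
        j = j * (r // 11)
    else:
        r = r * 0
    return j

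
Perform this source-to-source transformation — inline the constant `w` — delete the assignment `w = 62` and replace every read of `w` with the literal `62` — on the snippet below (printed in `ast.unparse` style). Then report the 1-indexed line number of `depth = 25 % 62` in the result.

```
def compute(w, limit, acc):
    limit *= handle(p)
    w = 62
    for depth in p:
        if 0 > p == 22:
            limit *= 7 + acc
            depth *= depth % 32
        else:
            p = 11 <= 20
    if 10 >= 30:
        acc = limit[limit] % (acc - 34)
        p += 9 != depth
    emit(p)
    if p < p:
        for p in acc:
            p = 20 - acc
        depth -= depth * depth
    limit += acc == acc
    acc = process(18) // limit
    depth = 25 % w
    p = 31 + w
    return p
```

19

Transformed code:
def compute(w, limit, acc):
    limit *= handle(p)
    for depth in p:
        if 0 > p == 22:
            limit *= 7 + acc
            depth *= depth % 32
        else:
            p = 11 <= 20
    if 10 >= 30:
        acc = limit[limit] % (acc - 34)
        p += 9 != depth
    emit(p)
    if p < p:
        for p in acc:
            p = 20 - acc
        depth -= depth * depth
    limit += acc == acc
    acc = process(18) // limit
    depth = 25 % 62
    p = 31 + 62
    return p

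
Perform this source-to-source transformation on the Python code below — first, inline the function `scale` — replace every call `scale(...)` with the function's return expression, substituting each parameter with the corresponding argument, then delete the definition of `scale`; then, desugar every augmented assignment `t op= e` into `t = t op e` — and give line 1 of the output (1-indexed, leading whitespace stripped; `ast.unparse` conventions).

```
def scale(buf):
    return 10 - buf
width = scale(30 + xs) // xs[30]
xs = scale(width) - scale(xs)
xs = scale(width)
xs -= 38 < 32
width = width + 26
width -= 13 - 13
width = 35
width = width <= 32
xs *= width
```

width = (10 - (30 + xs)) // xs[30]

Transformed code:
width = (10 - (30 + xs)) // xs[30]
xs = 10 - width - (10 - xs)
xs = 10 - width
xs = xs - (38 < 32)
width = width + 26
width = width - (13 - 13)
width = 35
width = width <= 32
xs = xs * width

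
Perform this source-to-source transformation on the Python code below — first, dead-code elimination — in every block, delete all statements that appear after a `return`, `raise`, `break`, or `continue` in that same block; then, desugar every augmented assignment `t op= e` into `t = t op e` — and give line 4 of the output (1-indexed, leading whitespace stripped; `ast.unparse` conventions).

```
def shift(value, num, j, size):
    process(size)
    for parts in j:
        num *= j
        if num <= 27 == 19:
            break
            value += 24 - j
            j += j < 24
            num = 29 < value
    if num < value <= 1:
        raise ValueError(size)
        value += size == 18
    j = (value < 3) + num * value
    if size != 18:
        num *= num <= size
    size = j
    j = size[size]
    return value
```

Transformed code:
def shift(value, num, j, size):
    process(size)
    for parts in j:
        num = num * j
        if num <= 27 == 19:
            break
    if num < value <= 1:
        raise ValueError(size)
    j = (value < 3) + num * value
    if size != 18:
        num = num * (num <= size)
    size = j
    j = size[size]
    return value

num = num * j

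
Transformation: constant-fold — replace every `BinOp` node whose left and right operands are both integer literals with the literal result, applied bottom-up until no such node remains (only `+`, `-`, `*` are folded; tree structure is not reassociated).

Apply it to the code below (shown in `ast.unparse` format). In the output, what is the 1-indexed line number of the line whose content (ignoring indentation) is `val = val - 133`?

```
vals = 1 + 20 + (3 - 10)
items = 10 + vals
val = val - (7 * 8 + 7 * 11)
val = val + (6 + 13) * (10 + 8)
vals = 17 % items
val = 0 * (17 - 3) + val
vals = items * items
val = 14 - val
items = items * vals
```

Transformed code:
vals = 14
items = 10 + vals
val = val - 133
val = val + 342
vals = 17 % items
val = 0 + val
vals = items * items
val = 14 - val
items = items * vals

3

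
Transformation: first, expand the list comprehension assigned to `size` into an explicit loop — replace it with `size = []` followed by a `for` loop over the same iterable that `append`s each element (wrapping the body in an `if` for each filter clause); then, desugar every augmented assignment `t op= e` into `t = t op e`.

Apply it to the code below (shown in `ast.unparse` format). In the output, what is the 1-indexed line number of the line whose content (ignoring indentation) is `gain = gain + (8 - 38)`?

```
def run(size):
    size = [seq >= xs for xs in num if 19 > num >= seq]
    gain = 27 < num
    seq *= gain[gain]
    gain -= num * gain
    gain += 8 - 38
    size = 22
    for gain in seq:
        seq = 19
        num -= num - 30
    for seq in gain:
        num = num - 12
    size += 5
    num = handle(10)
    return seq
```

9

Transformed code:
def run(size):
    size = []
    for xs in num:
        if 19 > num >= seq:
            size.append(seq >= xs)
    gain = 27 < num
    seq = seq * gain[gain]
    gain = gain - num * gain
    gain = gain + (8 - 38)
    size = 22
    for gain in seq:
        seq = 19
        num = num - (num - 30)
    for seq in gain:
        num = num - 12
    size = size + 5
    num = handle(10)
    return seq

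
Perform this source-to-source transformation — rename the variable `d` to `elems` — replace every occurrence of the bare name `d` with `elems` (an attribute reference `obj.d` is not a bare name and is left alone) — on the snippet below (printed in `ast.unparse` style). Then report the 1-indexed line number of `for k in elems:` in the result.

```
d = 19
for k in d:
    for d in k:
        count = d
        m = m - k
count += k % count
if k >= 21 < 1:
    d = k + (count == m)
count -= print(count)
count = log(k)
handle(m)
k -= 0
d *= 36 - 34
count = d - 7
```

Transformed code:
elems = 19
for k in elems:
    for elems in k:
        count = elems
        m = m - k
count += k % count
if k >= 21 < 1:
    elems = k + (count == m)
count -= print(count)
count = log(k)
handle(m)
k -= 0
elems *= 36 - 34
count = elems - 7

2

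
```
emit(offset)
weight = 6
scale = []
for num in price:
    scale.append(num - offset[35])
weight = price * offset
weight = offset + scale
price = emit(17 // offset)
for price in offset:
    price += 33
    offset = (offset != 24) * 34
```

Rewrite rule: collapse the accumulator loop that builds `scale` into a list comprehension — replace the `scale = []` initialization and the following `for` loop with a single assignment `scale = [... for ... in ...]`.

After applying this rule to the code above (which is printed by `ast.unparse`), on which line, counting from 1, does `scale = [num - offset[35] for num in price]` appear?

Transformed code:
emit(offset)
weight = 6
scale = [num - offset[35] for num in price]
weight = price * offset
weight = offset + scale
price = emit(17 // offset)
for price in offset:
    price += 33
    offset = (offset != 24) * 34

3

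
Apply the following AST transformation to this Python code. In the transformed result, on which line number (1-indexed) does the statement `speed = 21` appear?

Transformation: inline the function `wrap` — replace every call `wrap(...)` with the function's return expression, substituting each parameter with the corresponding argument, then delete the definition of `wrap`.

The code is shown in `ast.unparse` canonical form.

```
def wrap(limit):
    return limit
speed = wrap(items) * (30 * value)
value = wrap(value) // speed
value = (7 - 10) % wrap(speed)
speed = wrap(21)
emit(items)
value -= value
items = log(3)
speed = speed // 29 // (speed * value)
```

4

Transformed code:
speed = items * (30 * value)
value = value // speed
value = (7 - 10) % speed
speed = 21
emit(items)
value -= value
items = log(3)
speed = speed // 29 // (speed * value)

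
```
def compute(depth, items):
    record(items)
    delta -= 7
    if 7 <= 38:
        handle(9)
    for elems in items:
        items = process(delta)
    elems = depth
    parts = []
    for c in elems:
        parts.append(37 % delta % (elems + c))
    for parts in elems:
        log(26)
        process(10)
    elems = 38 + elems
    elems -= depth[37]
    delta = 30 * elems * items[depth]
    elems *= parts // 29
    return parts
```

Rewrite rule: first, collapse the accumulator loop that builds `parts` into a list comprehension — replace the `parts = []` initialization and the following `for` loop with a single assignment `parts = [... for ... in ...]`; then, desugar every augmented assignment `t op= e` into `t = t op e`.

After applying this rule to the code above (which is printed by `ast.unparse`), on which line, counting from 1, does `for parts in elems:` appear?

Transformed code:
def compute(depth, items):
    record(items)
    delta = delta - 7
    if 7 <= 38:
        handle(9)
    for elems in items:
        items = process(delta)
    elems = depth
    parts = [37 % delta % (elems + c) for c in elems]
    for parts in elems:
        log(26)
        process(10)
    elems = 38 + elems
    elems = elems - depth[37]
    delta = 30 * elems * items[depth]
    elems = elems * (parts // 29)
    return parts

10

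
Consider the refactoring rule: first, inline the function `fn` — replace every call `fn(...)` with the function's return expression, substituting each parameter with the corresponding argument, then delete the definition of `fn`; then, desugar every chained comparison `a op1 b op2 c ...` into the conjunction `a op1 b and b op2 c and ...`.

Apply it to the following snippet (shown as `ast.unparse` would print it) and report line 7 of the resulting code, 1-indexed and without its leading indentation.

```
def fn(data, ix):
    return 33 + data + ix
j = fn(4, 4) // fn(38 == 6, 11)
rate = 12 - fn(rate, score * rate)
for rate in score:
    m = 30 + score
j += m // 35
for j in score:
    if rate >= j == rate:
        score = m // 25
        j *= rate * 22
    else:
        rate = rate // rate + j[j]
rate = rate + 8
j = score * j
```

if rate >= j and j == rate:

Transformed code:
j = (33 + 4 + 4) // (33 + (38 == 6) + 11)
rate = 12 - (33 + rate + score * rate)
for rate in score:
    m = 30 + score
j += m // 35
for j in score:
    if rate >= j and j == rate:
        score = m // 25
        j *= rate * 22
    else:
        rate = rate // rate + j[j]
rate = rate + 8
j = score * j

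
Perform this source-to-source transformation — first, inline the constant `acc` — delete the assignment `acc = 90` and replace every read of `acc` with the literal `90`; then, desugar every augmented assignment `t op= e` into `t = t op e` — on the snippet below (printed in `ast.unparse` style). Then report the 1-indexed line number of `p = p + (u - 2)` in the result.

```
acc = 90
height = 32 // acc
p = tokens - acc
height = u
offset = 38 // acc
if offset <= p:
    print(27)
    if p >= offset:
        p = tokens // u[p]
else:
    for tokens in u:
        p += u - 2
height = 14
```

11

Transformed code:
height = 32 // 90
p = tokens - 90
height = u
offset = 38 // 90
if offset <= p:
    print(27)
    if p >= offset:
        p = tokens // u[p]
else:
    for tokens in u:
        p = p + (u - 2)
height = 14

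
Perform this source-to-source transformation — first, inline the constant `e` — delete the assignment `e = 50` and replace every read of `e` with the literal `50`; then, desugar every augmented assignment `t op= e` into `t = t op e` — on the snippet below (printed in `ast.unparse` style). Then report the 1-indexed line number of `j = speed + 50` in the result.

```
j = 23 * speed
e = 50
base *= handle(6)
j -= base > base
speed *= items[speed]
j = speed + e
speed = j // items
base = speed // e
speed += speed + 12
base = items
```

5

Transformed code:
j = 23 * speed
base = base * handle(6)
j = j - (base > base)
speed = speed * items[speed]
j = speed + 50
speed = j // items
base = speed // 50
speed = speed + (speed + 12)
base = items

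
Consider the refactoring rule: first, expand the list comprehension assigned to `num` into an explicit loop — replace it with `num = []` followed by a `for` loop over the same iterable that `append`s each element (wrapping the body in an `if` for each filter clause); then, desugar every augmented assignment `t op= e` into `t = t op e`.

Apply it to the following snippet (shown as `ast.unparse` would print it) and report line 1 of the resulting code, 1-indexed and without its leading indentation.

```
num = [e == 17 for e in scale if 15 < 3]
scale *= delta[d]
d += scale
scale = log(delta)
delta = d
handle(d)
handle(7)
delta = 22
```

Transformed code:
num = []
for e in scale:
    if 15 < 3:
        num.append(e == 17)
scale = scale * delta[d]
d = d + scale
scale = log(delta)
delta = d
handle(d)
handle(7)
delta = 22

num = []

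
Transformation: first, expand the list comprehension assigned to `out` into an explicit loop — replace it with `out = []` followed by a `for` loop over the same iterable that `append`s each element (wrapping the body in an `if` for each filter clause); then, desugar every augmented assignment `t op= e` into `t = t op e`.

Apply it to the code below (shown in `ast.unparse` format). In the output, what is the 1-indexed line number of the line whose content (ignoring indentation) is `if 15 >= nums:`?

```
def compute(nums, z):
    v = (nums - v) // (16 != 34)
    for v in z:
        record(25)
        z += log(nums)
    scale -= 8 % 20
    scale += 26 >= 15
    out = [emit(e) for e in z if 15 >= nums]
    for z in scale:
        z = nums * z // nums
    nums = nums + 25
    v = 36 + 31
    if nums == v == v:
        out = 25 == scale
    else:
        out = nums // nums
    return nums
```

Transformed code:
def compute(nums, z):
    v = (nums - v) // (16 != 34)
    for v in z:
        record(25)
        z = z + log(nums)
    scale = scale - 8 % 20
    scale = scale + (26 >= 15)
    out = []
    for e in z:
        if 15 >= nums:
            out.append(emit(e))
    for z in scale:
        z = nums * z // nums
    nums = nums + 25
    v = 36 + 31
    if nums == v == v:
        out = 25 == scale
    else:
        out = nums // nums
    return nums

10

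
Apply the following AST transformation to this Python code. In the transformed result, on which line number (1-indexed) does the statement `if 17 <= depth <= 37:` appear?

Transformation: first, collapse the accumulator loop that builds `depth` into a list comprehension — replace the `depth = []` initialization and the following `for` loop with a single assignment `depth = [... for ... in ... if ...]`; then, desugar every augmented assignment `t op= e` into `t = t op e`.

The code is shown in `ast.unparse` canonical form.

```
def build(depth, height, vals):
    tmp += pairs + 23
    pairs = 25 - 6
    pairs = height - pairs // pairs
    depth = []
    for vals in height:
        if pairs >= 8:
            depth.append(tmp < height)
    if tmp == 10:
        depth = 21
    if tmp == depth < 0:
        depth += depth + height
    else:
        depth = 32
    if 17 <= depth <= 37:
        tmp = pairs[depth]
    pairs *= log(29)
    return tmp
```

Transformed code:
def build(depth, height, vals):
    tmp = tmp + (pairs + 23)
    pairs = 25 - 6
    pairs = height - pairs // pairs
    depth = [tmp < height for vals in height if pairs >= 8]
    if tmp == 10:
        depth = 21
    if tmp == depth < 0:
        depth = depth + (depth + height)
    else:
        depth = 32
    if 17 <= depth <= 37:
        tmp = pairs[depth]
    pairs = pairs * log(29)
    return tmp

12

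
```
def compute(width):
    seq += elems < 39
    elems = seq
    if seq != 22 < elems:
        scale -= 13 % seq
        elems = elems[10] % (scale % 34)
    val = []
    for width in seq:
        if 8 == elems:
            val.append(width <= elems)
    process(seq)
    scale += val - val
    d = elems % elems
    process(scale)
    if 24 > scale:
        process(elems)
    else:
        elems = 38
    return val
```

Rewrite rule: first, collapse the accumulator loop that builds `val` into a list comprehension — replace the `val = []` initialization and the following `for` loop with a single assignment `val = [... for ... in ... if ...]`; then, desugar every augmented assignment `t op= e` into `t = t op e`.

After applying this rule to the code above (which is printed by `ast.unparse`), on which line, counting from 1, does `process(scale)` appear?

Transformed code:
def compute(width):
    seq = seq + (elems < 39)
    elems = seq
    if seq != 22 < elems:
        scale = scale - 13 % seq
        elems = elems[10] % (scale % 34)
    val = [width <= elems for width in seq if 8 == elems]
    process(seq)
    scale = scale + (val - val)
    d = elems % elems
    process(scale)
    if 24 > scale:
        process(elems)
    else:
        elems = 38
    return val

11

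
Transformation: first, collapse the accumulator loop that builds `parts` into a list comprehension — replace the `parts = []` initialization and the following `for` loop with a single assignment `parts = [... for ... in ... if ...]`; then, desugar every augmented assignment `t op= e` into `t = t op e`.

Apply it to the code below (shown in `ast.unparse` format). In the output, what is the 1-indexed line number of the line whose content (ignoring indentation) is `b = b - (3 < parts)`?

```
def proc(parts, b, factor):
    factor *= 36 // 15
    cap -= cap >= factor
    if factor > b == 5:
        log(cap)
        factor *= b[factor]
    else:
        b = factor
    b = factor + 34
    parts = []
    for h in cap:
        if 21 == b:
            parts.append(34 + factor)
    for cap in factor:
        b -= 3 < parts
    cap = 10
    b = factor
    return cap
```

Transformed code:
def proc(parts, b, factor):
    factor = factor * (36 // 15)
    cap = cap - (cap >= factor)
    if factor > b == 5:
        log(cap)
        factor = factor * b[factor]
    else:
        b = factor
    b = factor + 34
    parts = [34 + factor for h in cap if 21 == b]
    for cap in factor:
        b = b - (3 < parts)
    cap = 10
    b = factor
    return cap

12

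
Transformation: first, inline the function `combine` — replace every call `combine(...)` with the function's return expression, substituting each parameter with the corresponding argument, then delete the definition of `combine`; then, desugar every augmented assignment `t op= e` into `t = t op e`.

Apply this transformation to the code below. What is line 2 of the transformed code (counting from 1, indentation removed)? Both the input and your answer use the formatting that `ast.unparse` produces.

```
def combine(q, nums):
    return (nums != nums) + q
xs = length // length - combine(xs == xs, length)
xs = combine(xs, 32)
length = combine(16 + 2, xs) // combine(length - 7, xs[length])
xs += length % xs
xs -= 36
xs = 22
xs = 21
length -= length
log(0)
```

Transformed code:
xs = length // length - ((length != length) + (xs == xs))
xs = (32 != 32) + xs
length = ((xs != xs) + (16 + 2)) // ((xs[length] != xs[length]) + (length - 7))
xs = xs + length % xs
xs = xs - 36
xs = 22
xs = 21
length = length - length
log(0)

xs = (32 != 32) + xs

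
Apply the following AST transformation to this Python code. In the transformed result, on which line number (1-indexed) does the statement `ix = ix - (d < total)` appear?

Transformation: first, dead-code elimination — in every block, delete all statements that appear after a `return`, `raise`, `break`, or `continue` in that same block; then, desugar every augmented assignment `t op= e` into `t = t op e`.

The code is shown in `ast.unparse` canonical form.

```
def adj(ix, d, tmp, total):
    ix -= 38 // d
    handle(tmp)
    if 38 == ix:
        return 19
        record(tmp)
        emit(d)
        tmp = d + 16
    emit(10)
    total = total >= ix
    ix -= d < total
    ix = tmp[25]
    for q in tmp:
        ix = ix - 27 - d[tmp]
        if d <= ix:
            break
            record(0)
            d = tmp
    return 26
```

8

Transformed code:
def adj(ix, d, tmp, total):
    ix = ix - 38 // d
    handle(tmp)
    if 38 == ix:
        return 19
    emit(10)
    total = total >= ix
    ix = ix - (d < total)
    ix = tmp[25]
    for q in tmp:
        ix = ix - 27 - d[tmp]
        if d <= ix:
            break
    return 26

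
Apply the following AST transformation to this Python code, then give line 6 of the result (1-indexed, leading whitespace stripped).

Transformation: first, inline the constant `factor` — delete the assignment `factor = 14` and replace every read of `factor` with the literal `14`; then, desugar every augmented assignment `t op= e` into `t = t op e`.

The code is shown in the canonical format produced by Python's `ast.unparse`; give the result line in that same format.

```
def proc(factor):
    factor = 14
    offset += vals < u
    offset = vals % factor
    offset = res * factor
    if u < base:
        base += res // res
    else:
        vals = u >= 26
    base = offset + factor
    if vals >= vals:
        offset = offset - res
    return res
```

base = base + res // res

Transformed code:
def proc(factor):
    offset = offset + (vals < u)
    offset = vals % 14
    offset = res * 14
    if u < base:
        base = base + res // res
    else:
        vals = u >= 26
    base = offset + 14
    if vals >= vals:
        offset = offset - res
    return res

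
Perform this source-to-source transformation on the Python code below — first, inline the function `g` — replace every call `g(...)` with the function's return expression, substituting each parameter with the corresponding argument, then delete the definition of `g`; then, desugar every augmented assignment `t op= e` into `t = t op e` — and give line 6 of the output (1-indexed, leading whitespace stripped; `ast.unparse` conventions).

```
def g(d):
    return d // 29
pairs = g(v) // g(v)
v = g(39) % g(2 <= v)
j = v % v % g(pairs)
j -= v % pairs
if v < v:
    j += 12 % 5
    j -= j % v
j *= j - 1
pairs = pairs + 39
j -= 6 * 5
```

Transformed code:
pairs = v // 29 // (v // 29)
v = 39 // 29 % ((2 <= v) // 29)
j = v % v % (pairs // 29)
j = j - v % pairs
if v < v:
    j = j + 12 % 5
    j = j - j % v
j = j * (j - 1)
pairs = pairs + 39
j = j - 6 * 5

j = j + 12 % 5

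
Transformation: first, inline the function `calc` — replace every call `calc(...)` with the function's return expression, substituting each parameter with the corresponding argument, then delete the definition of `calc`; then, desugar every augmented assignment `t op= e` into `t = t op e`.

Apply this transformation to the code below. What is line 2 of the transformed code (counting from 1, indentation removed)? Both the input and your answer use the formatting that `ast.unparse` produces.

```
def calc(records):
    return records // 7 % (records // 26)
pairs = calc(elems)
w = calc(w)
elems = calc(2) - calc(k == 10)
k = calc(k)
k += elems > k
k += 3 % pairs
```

Transformed code:
pairs = elems // 7 % (elems // 26)
w = w // 7 % (w // 26)
elems = 2 // 7 % (2 // 26) - (k == 10) // 7 % ((k == 10) // 26)
k = k // 7 % (k // 26)
k = k + (elems > k)
k = k + 3 % pairs

w = w // 7 % (w // 26)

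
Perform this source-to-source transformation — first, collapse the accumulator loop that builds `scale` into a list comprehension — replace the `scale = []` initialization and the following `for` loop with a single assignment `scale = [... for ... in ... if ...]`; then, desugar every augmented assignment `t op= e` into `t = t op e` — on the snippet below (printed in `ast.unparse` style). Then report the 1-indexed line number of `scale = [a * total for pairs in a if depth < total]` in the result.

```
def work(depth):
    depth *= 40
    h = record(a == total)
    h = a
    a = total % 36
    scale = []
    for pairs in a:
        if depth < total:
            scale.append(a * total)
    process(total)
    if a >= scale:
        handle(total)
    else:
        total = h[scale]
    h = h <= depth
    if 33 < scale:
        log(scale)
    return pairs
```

6

Transformed code:
def work(depth):
    depth = depth * 40
    h = record(a == total)
    h = a
    a = total % 36
    scale = [a * total for pairs in a if depth < total]
    process(total)
    if a >= scale:
        handle(total)
    else:
        total = h[scale]
    h = h <= depth
    if 33 < scale:
        log(scale)
    return pairs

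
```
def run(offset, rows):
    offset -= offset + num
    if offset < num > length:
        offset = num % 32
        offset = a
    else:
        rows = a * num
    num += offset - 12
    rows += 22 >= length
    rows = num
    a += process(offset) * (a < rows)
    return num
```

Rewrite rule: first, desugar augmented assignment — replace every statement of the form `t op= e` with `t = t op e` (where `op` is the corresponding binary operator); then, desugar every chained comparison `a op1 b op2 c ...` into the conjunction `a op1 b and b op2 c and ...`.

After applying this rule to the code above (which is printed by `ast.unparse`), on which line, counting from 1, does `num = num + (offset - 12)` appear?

Transformed code:
def run(offset, rows):
    offset = offset - (offset + num)
    if offset < num and num > length:
        offset = num % 32
        offset = a
    else:
        rows = a * num
    num = num + (offset - 12)
    rows = rows + (22 >= length)
    rows = num
    a = a + process(offset) * (a < rows)
    return num

8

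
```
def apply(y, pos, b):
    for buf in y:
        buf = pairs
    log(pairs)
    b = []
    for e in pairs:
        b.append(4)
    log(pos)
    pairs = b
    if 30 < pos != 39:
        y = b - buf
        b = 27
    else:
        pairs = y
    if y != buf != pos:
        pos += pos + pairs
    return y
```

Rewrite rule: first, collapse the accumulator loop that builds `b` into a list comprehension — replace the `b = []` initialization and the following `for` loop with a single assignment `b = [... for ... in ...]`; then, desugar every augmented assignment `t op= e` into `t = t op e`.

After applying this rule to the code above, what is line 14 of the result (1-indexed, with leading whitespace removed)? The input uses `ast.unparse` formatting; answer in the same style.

Transformed code:
def apply(y, pos, b):
    for buf in y:
        buf = pairs
    log(pairs)
    b = [4 for e in pairs]
    log(pos)
    pairs = b
    if 30 < pos != 39:
        y = b - buf
        b = 27
    else:
        pairs = y
    if y != buf != pos:
        pos = pos + (pos + pairs)
    return y

pos = pos + (pos + pairs)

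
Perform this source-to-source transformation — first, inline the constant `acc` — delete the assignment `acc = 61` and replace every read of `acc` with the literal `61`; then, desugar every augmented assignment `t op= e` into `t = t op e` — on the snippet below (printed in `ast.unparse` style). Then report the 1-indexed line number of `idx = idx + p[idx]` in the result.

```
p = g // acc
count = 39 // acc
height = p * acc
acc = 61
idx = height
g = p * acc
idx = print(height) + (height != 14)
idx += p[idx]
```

7

Transformed code:
p = g // 61
count = 39 // 61
height = p * 61
idx = height
g = p * 61
idx = print(height) + (height != 14)
idx = idx + p[idx]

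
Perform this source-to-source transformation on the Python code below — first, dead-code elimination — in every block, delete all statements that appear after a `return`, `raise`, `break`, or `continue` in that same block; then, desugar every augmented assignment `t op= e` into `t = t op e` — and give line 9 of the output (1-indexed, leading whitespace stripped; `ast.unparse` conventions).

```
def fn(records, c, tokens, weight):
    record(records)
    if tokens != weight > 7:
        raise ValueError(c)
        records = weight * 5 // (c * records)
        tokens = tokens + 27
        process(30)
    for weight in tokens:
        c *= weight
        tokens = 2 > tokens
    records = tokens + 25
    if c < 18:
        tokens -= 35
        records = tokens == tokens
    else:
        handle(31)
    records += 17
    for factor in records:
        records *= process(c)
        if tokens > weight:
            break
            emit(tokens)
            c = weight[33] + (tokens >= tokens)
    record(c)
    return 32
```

if c < 18:

Transformed code:
def fn(records, c, tokens, weight):
    record(records)
    if tokens != weight > 7:
        raise ValueError(c)
    for weight in tokens:
        c = c * weight
        tokens = 2 > tokens
    records = tokens + 25
    if c < 18:
        tokens = tokens - 35
        records = tokens == tokens
    else:
        handle(31)
    records = records + 17
    for factor in records:
        records = records * process(c)
        if tokens > weight:
            break
    record(c)
    return 32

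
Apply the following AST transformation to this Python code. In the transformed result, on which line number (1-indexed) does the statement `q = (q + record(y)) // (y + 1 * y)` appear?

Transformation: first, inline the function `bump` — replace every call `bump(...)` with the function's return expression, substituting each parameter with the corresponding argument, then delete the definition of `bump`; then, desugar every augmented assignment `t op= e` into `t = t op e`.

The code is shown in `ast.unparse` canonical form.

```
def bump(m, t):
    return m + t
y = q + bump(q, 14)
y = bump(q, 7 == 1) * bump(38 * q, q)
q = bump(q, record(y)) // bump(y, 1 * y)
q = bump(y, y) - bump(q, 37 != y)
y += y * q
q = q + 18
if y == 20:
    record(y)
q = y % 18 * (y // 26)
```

Transformed code:
y = q + (q + 14)
y = (q + (7 == 1)) * (38 * q + q)
q = (q + record(y)) // (y + 1 * y)
q = y + y - (q + (37 != y))
y = y + y * q
q = q + 18
if y == 20:
    record(y)
q = y % 18 * (y // 26)

3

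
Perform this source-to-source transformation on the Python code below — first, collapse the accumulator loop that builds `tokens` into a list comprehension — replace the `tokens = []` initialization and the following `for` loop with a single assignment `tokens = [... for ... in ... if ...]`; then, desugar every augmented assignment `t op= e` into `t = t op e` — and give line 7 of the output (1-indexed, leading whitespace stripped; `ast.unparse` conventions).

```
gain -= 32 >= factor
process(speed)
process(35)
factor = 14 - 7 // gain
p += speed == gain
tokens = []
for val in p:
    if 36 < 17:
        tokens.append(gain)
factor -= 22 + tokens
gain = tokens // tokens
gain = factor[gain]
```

factor = factor - (22 + tokens)

Transformed code:
gain = gain - (32 >= factor)
process(speed)
process(35)
factor = 14 - 7 // gain
p = p + (speed == gain)
tokens = [gain for val in p if 36 < 17]
factor = factor - (22 + tokens)
gain = tokens // tokens
gain = factor[gain]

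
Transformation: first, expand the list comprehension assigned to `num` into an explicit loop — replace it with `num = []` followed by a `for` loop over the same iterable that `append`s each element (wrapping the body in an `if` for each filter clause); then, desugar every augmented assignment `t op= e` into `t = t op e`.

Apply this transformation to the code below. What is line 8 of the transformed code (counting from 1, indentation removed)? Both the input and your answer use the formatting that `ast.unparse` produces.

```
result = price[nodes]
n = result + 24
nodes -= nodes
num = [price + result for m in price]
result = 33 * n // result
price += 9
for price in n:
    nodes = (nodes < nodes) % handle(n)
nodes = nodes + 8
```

Transformed code:
result = price[nodes]
n = result + 24
nodes = nodes - nodes
num = []
for m in price:
    num.append(price + result)
result = 33 * n // result
price = price + 9
for price in n:
    nodes = (nodes < nodes) % handle(n)
nodes = nodes + 8

price = price + 9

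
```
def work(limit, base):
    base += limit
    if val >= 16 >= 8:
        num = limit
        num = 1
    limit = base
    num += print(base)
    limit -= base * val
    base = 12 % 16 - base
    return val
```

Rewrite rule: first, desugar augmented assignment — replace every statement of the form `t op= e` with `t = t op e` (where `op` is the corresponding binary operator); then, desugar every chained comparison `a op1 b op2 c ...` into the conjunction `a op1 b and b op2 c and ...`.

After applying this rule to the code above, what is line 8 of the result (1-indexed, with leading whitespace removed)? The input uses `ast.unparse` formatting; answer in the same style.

limit = limit - base * val

Transformed code:
def work(limit, base):
    base = base + limit
    if val >= 16 and 16 >= 8:
        num = limit
        num = 1
    limit = base
    num = num + print(base)
    limit = limit - base * val
    base = 12 % 16 - base
    return val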